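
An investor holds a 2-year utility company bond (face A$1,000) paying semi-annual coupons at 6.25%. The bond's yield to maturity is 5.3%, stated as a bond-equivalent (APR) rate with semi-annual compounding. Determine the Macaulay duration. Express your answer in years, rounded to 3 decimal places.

Periodic yield y = 0.0265. Discount each cash flow and weight by its period:
  t   CF        PV=CF/(1+0.0265)^t    t·PV
  1        31.25        30.4433        30.4433
  2        31.25        29.6573        59.3147
  3        31.25        28.8917        86.6751
  4     1,031.25       928.8127     3,715.2508
  Σ                  1,017.8050     3,891.6838
Price P = Σ PV = 1,017.8050.
Macaulay duration = Σ(t·PV) / P = 3,891.6838 / 1,017.8050 = 3.82360 half-year periods.
In years: 3.82360 / 2 = 1.91180 years.

1.912 years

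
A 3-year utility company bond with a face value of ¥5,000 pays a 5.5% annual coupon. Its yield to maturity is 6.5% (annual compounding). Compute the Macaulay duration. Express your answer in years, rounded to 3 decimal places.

Periodic yield y = 0.065. Discount each cash flow and weight by its year:
  t   CF        PV=CF/(1+0.065)^t    t·PV
  1       275.00       258.2160       258.2160
  2       275.00       242.4563       484.9126
  3     5,275.00     4,366.9040    13,100.7119
  Σ                  4,867.5762    13,843.8404
Price P = Σ PV = 4,867.5762.
Macaulay duration = Σ(t·PV) / P = 13,843.8404 / 4,867.5762 = 2.84409 years.

2.844 years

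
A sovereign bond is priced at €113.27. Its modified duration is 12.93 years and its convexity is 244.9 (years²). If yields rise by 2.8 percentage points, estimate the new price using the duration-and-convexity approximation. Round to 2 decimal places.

Duration effect: -D_mod·Δy = -12.93 × (+0.028) = -0.362040
Convexity effect: ½·C·(Δy)² = 0.5 × 244.9 × (0.028)² = +0.0960008
ΔP/P ≈ -0.362040 + 0.0960008 = -0.2660392
New price ≈ 113.27 × (1 - 0.2660392) = 83.135739816.

€83.14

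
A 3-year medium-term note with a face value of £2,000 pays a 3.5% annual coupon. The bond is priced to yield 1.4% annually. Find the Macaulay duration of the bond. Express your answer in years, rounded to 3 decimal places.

2.903 years

Periodic yield y = 0.014. Discount each cash flow and weight by its year:
  t   CF        PV=CF/(1+0.014)^t    t·PV
  1        70.00        69.0335        69.0335
  2        70.00        68.0804       136.1608
  3     2,070.00     1,985.4387     5,956.3161
  Σ                  2,122.5526     6,161.5104
Price P = Σ PV = 2,122.5526.
Macaulay duration = Σ(t·PV) / P = 6,161.5104 / 2,122.5526 = 2.90288 years.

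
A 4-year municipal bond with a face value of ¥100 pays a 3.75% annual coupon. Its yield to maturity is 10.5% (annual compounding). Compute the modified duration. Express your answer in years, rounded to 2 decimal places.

3.40 years

Periodic yield y = 0.105. First find Macaulay duration:
  t   CF        PV=CF/(1+0.105)^t    t·PV
  1         3.75         3.3937         3.3937
  2         3.75         3.0712         6.1424
  3         3.75         2.7794         8.3381
  4       103.75        69.5887       278.3550
  Σ                     78.8330       296.2291
P = 78.8330; Macaulay duration = 296.2291 / 78.8330 = 3.75768 years.
Modified duration = D_Mac / (1 + y) = 3.75768 / 1.105 = 3.40062 years.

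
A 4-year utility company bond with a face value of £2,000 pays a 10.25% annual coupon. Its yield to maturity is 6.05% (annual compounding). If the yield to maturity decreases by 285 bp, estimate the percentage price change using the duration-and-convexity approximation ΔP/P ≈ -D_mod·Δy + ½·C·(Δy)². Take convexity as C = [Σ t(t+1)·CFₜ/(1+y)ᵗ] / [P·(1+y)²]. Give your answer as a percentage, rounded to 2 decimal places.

+10.05%

With y = 0.0605:
  t   CF        PV=CF/(1+0.0605)^t    t·PV        t(t+1)·PV
  1       205.00       193.3050       193.3050         386.6101
  2       205.00       182.2773       364.5545       1,093.6636
  3       205.00       171.8786       515.6358       2,062.5434
  4     2,205.00     1,743.2750     6,973.1000      34,865.5000
  Σ                  2,290.7359     8,046.5954      38,408.3171
P = 2,290.7359; D_Mac = 3.51267 yrs; D_mod = 3.31228 yrs; C = 14.90833.
Duration effect: -3.31228 × (-0.0285) = +0.094400
Convexity effect: 0.5 × 14.90833 × (-0.0285)² = +0.0060546
ΔP/P ≈ +0.094400 + 0.0060546 = +0.100454 = +10.0454%.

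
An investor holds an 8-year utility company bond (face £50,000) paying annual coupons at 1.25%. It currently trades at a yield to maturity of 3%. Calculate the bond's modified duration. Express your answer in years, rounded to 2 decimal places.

Periodic yield y = 0.03. First find Macaulay duration:
  t   CF        PV=CF/(1+0.03)^t    t·PV
  1       625.00       606.7961       606.7961
  2       625.00       589.1224     1,178.2449
  3       625.00       571.9635     1,715.8906
  4       625.00       555.3044     2,221.2176
  5       625.00       539.1305     2,695.6525
  6       625.00       523.4277     3,140.5660
  7       625.00       508.1822     3,557.2754
  8    50,625.00    39,963.8425   319,710.7399
  Σ                 43,857.7693   334,826.3829
P = 43,857.7693; Macaulay duration = 334,826.3829 / 43,857.7693 = 7.63437 years.
Modified duration = D_Mac / (1 + y) = 7.63437 / 1.03 = 7.41201 years.

7.41 years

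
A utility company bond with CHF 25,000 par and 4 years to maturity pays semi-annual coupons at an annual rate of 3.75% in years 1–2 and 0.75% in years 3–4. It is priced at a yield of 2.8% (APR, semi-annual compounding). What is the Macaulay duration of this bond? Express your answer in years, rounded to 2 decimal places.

Periodic yield y = 0.014. Discount each cash flow and weight by its period:
  t   CF        PV=CF/(1+0.014)^t    t·PV
  1       468.75       462.2781       462.2781
  2       468.75       455.8956       911.7911
  3       468.75       449.6012     1,348.8035
  4       468.75       443.3936     1,773.5746
  5        93.75        87.4544       437.2718
  6        93.75        86.2469       517.4815
  7        93.75        85.0561       595.3929
  8    25,093.75    22,452.3564   179,618.8510
  Σ                 24,522.2822   185,665.4445
Price P = Σ PV = 24,522.2822.
Macaulay duration = Σ(t·PV) / P = 185,665.4445 / 24,522.2822 = 7.57130 half-year periods.
In years: 7.57130 / 2 = 3.78565 years.

3.79 years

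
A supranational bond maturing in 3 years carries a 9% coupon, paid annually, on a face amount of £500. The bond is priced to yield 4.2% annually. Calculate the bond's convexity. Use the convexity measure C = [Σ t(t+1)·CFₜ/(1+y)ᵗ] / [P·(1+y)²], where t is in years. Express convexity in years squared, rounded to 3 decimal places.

With y = 0.042:
  t   CF        PV=CF/(1+0.042)^t    t·PV        t(t+1)·PV
  1        45.00        43.1862        43.1862          86.3724
  2        45.00        41.4455        82.8909         248.6728
  3       545.00       481.7185     1,445.1556       5,780.6223
  Σ                    566.3502     1,571.2327       6,115.6675
P = 566.3502.
Convexity = Σ t(t+1)·PV / [P·(1+y)²] = 6,115.6675 / (566.3502 × 1.085764) = 9.94543.

9.945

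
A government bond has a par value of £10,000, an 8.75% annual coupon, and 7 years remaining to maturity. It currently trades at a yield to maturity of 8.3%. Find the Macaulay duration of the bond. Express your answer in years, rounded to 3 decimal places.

Periodic yield y = 0.083. Discount each cash flow and weight by its year:
  t   CF        PV=CF/(1+0.083)^t    t·PV
  1       875.00       807.9409       807.9409
  2       875.00       746.0211     1,492.0423
  3       875.00       688.8469     2,066.5406
  4       875.00       636.0543     2,544.2174
  5       875.00       587.3078     2,936.5390
  6       875.00       542.2971     3,253.7828
  7    10,875.00     6,223.4337    43,564.0361
  Σ                 10,231.9019    56,665.0991
Price P = Σ PV = 10,231.9019.
Macaulay duration = Σ(t·PV) / P = 56,665.0991 / 10,231.9019 = 5.53808 years.

5.538 years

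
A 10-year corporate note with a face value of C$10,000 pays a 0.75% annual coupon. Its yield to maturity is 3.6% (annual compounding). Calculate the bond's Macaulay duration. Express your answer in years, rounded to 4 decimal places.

9.6109 years

Periodic yield y = 0.036. Discount each cash flow and weight by its year:
  t   CF        PV=CF/(1+0.036)^t    t·PV
  1        75.00        72.3938        72.3938
  2        75.00        69.8782       139.7564
  3        75.00        67.4500       202.3500
  4        75.00        65.1062       260.4247
  5        75.00        62.8438       314.2190
  6        75.00        60.6600       363.9603
  7        75.00        58.5522       409.8652
  8        75.00        56.5175       452.1403
  9        75.00        54.5536       490.9825
  10   10,075.00     7,073.7141    70,737.1407
  Σ                  7,641.6694    73,443.2329
Price P = Σ PV = 7,641.6694.
Macaulay duration = Σ(t·PV) / P = 73,443.2329 / 7,641.6694 = 9.61089 years.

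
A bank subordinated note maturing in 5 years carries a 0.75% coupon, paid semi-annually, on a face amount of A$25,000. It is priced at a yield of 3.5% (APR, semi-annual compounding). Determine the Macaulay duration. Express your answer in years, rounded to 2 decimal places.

Periodic yield y = 0.0175. Discount each cash flow and weight by its period:
  t   CF        PV=CF/(1+0.0175)^t    t·PV
  1        93.75        92.1376        92.1376
  2        93.75        90.5529       181.1058
  3        93.75        88.9955       266.9865
  4        93.75        87.4649       349.8594
  5        93.75        85.9606       429.8028
  6        93.75        84.4821       506.8927
  7        93.75        83.0291       581.2037
  8        93.75        81.6011       652.8087
  9        93.75        80.1976       721.7786
  10   25,093.75    21,097.0333   210,970.3328
  Σ                 21,871.4546   214,752.9086
Price P = Σ PV = 21,871.4546.
Macaulay duration = Σ(t·PV) / P = 214,752.9086 / 21,871.4546 = 9.81887 half-year periods.
In years: 9.81887 / 2 = 4.90943 years.

4.91 years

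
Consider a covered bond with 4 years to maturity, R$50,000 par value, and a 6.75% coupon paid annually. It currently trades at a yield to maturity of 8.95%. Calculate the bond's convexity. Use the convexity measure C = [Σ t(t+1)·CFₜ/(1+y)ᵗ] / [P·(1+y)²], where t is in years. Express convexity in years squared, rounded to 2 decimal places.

With y = 0.0895:
  t   CF        PV=CF/(1+0.0895)^t    t·PV        t(t+1)·PV
  1     3,375.00     3,097.7513     3,097.7513       6,195.5025
  2     3,375.00     2,843.2779     5,686.5558      17,059.6673
  3     3,375.00     2,609.7089     7,829.1268      31,316.5073
  4    53,375.00    37,881.6555   151,526.6218     757,633.1091
  Σ                 46,432.3935   168,140.0557     812,204.7862
P = 46,432.3935.
Convexity = Σ t(t+1)·PV / [P·(1+y)²] = 812,204.7862 / (46,432.3935 × 1.187010) = 14.73635.

14.74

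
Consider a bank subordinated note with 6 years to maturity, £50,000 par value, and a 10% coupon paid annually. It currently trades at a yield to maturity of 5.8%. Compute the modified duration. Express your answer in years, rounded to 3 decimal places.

Periodic yield y = 0.058. First find Macaulay duration:
  t   CF        PV=CF/(1+0.058)^t    t·PV
  1     5,000.00     4,725.8979     4,725.8979
  2     5,000.00     4,466.8222     8,933.6445
  3     5,000.00     4,221.9492    12,665.8475
  4     5,000.00     3,990.5002    15,962.0007
  5     5,000.00     3,771.7393    18,858.6965
  6    55,000.00    39,214.6807   235,288.0843
  Σ                 60,391.5895   296,434.1713
P = 60,391.5895; Macaulay duration = 296,434.1713 / 60,391.5895 = 4.90853 years.
Modified duration = D_Mac / (1 + y) = 4.90853 / 1.058 = 4.63945 years.

4.639 years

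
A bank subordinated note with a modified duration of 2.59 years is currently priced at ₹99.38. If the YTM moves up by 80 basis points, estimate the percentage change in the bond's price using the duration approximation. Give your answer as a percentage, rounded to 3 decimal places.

-2.072%

Duration approximation: ΔP/P ≈ -D_mod · Δy = -2.59 × (+0.008) = -0.020720.
As a percentage: -2.0720%.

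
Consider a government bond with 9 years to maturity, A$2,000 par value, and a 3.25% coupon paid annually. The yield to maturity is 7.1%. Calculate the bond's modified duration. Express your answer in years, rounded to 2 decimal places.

Periodic yield y = 0.071. First find Macaulay duration:
  t   CF        PV=CF/(1+0.071)^t    t·PV
  1        65.00        60.6909        60.6909
  2        65.00        56.6675       113.3351
  3        65.00        52.9109       158.7326
  4        65.00        49.4032       197.6130
  5        65.00        46.1281       230.6407
  6        65.00        43.0702       258.4210
  7        65.00        40.2149       281.5043
  8        65.00        37.5489       300.3915
  9     2,065.00     1,113.8195    10,024.3755
  Σ                  1,500.4543    11,625.7047
P = 1,500.4543; Macaulay duration = 11,625.7047 / 1,500.4543 = 7.74812 years.
Modified duration = D_Mac / (1 + y) = 7.74812 / 1.071 = 7.23448 years.

7.23 years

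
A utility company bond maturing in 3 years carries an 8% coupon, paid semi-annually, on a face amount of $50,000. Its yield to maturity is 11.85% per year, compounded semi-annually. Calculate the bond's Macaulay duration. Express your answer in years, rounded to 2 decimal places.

2.71 years

Periodic yield y = 0.05925. Discount each cash flow and weight by its period:
  t   CF        PV=CF/(1+0.05925)^t    t·PV
  1     2,000.00     1,888.1284     1,888.1284
  2     2,000.00     1,782.5144     3,565.0288
  3     2,000.00     1,682.8080     5,048.4241
  4     2,000.00     1,588.6788     6,354.7153
  5     2,000.00     1,499.8148     7,499.0740
  6    52,000.00    36,813.9576   220,883.7455
  Σ                 45,255.9020   245,239.1161
Price P = Σ PV = 45,255.9020.
Macaulay duration = Σ(t·PV) / P = 245,239.1161 / 45,255.9020 = 5.41894 half-year periods.
In years: 5.41894 / 2 = 2.70947 years.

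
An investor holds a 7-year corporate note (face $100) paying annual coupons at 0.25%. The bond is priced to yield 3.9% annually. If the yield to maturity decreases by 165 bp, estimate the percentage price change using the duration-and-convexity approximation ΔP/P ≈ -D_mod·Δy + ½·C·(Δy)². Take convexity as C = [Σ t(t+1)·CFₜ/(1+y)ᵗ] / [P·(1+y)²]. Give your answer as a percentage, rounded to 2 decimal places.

+11.72%

With y = 0.039:
  t   CF        PV=CF/(1+0.039)^t    t·PV        t(t+1)·PV
  1         0.25         0.2406         0.2406           0.4812
  2         0.25         0.2316         0.4632           1.3895
  3         0.25         0.2229         0.6687           2.6747
  4         0.25         0.2145         0.8581           4.2905
  5         0.25         0.2065         1.0324           6.1942
  6         0.25         0.1987         1.1923           8.3463
  7       100.25        76.6965       536.8755       4,295.0040
  Σ                     78.0113       541.3308       4,318.3805
P = 78.0113; D_Mac = 6.93913 yrs; D_mod = 6.67866 yrs; C = 51.27814.
Duration effect: -6.67866 × (-0.0165) = +0.110198
Convexity effect: 0.5 × 51.27814 × (-0.0165)² = +0.0069802
ΔP/P ≈ +0.110198 + 0.0069802 = +0.117178 = +11.7178%.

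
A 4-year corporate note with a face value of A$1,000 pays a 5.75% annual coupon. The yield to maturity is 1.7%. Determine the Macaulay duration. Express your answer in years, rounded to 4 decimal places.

3.7096 years

Periodic yield y = 0.017. Discount each cash flow and weight by its year:
  t   CF        PV=CF/(1+0.017)^t    t·PV
  1        57.50        56.5388        56.5388
  2        57.50        55.5937       111.1875
  3        57.50        54.6645       163.9934
  4     1,057.50       988.5453     3,954.1811
  Σ                  1,155.3423     4,285.9008
Price P = Σ PV = 1,155.3423.
Macaulay duration = Σ(t·PV) / P = 4,285.9008 / 1,155.3423 = 3.70964 years.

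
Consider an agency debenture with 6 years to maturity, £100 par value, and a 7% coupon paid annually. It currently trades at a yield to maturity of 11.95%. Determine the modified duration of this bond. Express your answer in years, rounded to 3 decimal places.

4.446 years

Periodic yield y = 0.1195. First find Macaulay duration:
  t   CF        PV=CF/(1+0.1195)^t    t·PV
  1         7.00         6.2528         6.2528
  2         7.00         5.5853        11.1707
  3         7.00         4.9891        14.9674
  4         7.00         4.4566        17.8263
  5         7.00         3.9809        19.9043
  6       107.00        54.3550       326.1298
  Σ                     79.6197       396.2513
P = 79.6197; Macaulay duration = 396.2513 / 79.6197 = 4.97680 years.
Modified duration = D_Mac / (1 + y) = 4.97680 / 1.1195 = 4.44556 years.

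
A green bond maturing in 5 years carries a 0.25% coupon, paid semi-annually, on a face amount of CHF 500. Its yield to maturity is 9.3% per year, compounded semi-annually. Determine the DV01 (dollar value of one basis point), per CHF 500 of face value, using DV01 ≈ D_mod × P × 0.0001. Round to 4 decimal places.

Periodic yield y = 0.0465.
  t   CF        PV=CF/(1+0.0465)^t    t·PV
  1        0.625         0.5972         0.5972
  2        0.625         0.5707         1.1414
  3        0.625         0.5453         1.6360
  4        0.625         0.5211         2.0844
  5        0.625         0.4979         2.4897
  6        0.625         0.4758         2.8549
  7        0.625         0.4547         3.1828
  8        0.625         0.4345         3.4758
  9        0.625         0.4152         3.7365
  10     500.625       317.7754     3,177.7535
  Σ                    322.2878     3,198.9523
P = 322.2878; D_Mac = 9.92576 half-year periods = 4.96288 yrs; D_mod = 4.74236 yrs.
DV01 ≈ 4.74236 × 322.2878 × 0.0001 = 0.152841.

CHF 0.1528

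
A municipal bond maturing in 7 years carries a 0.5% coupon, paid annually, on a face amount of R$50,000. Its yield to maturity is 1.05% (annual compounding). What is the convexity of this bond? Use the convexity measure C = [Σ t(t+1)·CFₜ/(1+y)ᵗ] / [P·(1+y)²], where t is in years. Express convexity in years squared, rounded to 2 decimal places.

With y = 0.0105:
  t   CF        PV=CF/(1+0.0105)^t    t·PV        t(t+1)·PV
  1       250.00       247.4023       247.4023         494.8046
  2       250.00       244.8315       489.6631       1,468.9893
  3       250.00       242.2875       726.8626       2,907.4503
  4       250.00       239.7699       959.0798       4,795.3988
  5       250.00       237.2785     1,186.3926       7,118.3555
  6       250.00       234.8130     1,408.8779       9,862.1452
  7    50,250.00    46,706.9858   326,948.9005   2,615,591.2036
  Σ                 48,153.3686   331,967.1786   2,642,238.3473
P = 48,153.3686.
Convexity = Σ t(t+1)·PV / [P·(1+y)²] = 2,642,238.3473 / (48,153.3686 × 1.021110) = 53.73691.

53.74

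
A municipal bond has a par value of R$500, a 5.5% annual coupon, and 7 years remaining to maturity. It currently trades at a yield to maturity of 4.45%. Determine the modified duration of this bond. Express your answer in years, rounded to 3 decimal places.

5.773 years

Periodic yield y = 0.0445. First find Macaulay duration:
  t   CF        PV=CF/(1+0.0445)^t    t·PV
  1        27.50        26.3284        26.3284
  2        27.50        25.2067        50.4134
  3        27.50        24.1328        72.3983
  4        27.50        23.1046        92.4185
  5        27.50        22.1203       110.6014
  6        27.50        21.1779       127.0671
  7       527.50       388.9228     2,722.4593
  Σ                    530.9934     3,201.6864
P = 530.9934; Macaulay duration = 3,201.6864 / 530.9934 = 6.02962 years.
Modified duration = D_Mac / (1 + y) = 6.02962 / 1.0445 = 5.77273 years.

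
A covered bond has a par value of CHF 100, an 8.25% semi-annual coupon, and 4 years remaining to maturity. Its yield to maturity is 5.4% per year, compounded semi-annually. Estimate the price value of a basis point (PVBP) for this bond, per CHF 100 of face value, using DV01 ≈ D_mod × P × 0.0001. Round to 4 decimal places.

Periodic yield y = 0.027.
  t   CF        PV=CF/(1+0.027)^t    t·PV
  1        4.125         4.0166         4.0166
  2        4.125         3.9110         7.8219
  3        4.125         3.8081        11.4244
  4        4.125         3.7080        14.8321
  5        4.125         3.6105        18.0527
  6        4.125         3.5156        21.0937
  7        4.125         3.4232        23.9623
  8      104.125        84.1379       673.1029
  Σ                    110.1309       774.3065
P = 110.1309; D_Mac = 7.03079 half-year periods = 3.51539 yrs; D_mod = 3.42297 yrs.
DV01 ≈ 3.42297 × 110.1309 × 0.0001 = 0.037697.

CHF 0.0377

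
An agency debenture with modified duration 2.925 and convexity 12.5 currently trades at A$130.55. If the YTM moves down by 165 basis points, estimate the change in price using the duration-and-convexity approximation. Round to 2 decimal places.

Duration effect: -D_mod·Δy = -2.925 × (-0.0165) = +0.0482625
Convexity effect: ½·C·(Δy)² = 0.5 × 12.5 × (-0.0165)² = +0.0017015625
ΔP/P ≈ +0.0482625 + 0.0017015625 = +0.0499640625
ΔP ≈ 130.55 × (+0.0499640625) = +6.522808359375.

+A$6.52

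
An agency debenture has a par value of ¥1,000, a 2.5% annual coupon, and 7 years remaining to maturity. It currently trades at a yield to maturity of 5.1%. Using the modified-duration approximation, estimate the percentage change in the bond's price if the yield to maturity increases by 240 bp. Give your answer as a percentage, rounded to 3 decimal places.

Periodic yield y = 0.051. Modified duration first:
  t   CF        PV=CF/(1+0.051)^t    t·PV
  1        25.00        23.7869        23.7869
  2        25.00        22.6326        45.2652
  3        25.00        21.5344        64.6031
  4        25.00        20.4894        81.9576
  5        25.00        19.4951        97.4757
  6        25.00        18.5491       111.2948
  7     1,025.00       723.6105     5,065.2734
  Σ                    850.0980     5,489.6567
P = 850.0980; D_Mac = 6.45768 yrs; D_mod = 6.45768/(1+0.051) = 6.14432 yrs.
ΔP/P ≈ -D_mod · Δy = -6.14432 × (+0.024) = -0.147464 = -14.7464%.

-14.746%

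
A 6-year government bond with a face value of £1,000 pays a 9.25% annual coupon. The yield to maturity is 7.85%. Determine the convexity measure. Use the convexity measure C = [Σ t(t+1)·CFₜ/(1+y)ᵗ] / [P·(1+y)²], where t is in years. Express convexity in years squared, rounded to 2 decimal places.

27.41

With y = 0.0785:
  t   CF        PV=CF/(1+0.0785)^t    t·PV        t(t+1)·PV
  1        92.50        85.7673        85.7673         171.5345
  2        92.50        79.5246       159.0492         477.1475
  3        92.50        73.7363       221.2089         884.8355
  4        92.50        68.3693       273.4772       1,367.3860
  5        92.50        63.3930       316.9648       1,901.7886
  6     1,092.50       694.2255     4,165.3529      29,157.4701
  Σ                  1,065.0159     5,221.8202      33,960.1623
P = 1,065.0159.
Convexity = Σ t(t+1)·PV / [P·(1+y)²] = 33,960.1623 / (1,065.0159 × 1.163162) = 27.41406.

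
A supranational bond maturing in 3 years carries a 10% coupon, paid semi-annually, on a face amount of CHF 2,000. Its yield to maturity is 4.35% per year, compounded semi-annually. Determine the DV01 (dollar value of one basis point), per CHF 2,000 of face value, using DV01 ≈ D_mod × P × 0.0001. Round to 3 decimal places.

CHF 0.610

Periodic yield y = 0.02175.
  t   CF        PV=CF/(1+0.02175)^t    t·PV
  1       100.00        97.8713        97.8713
  2       100.00        95.7879       191.5758
  3       100.00        93.7489       281.2466
  4       100.00        91.7532       367.0130
  5       100.00        89.8001       449.0004
  6     2,100.00     1,845.6588    11,073.9528
  Σ                  2,314.6202    12,460.6599
P = 2,314.6202; D_Mac = 5.38346 half-year periods = 2.69173 yrs; D_mod = 2.63443 yrs.
DV01 ≈ 2.63443 × 2,314.6202 × 0.0001 = 0.609770.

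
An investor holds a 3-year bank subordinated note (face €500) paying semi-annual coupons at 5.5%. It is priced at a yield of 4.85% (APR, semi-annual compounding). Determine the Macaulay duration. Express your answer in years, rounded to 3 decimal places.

Periodic yield y = 0.02425. Discount each cash flow and weight by its period:
  t   CF        PV=CF/(1+0.02425)^t    t·PV
  1        13.75        13.4245        13.4245
  2        13.75        13.1066        26.2132
  3        13.75        12.7963        38.3889
  4        13.75        12.4933        49.9734
  5        13.75        12.1976        60.9878
  6       513.75       444.9549     2,669.7294
  Σ                    508.9732     2,858.7172
Price P = Σ PV = 508.9732.
Macaulay duration = Σ(t·PV) / P = 2,858.7172 / 508.9732 = 5.61664 half-year periods.
In years: 5.61664 / 2 = 2.80832 years.

2.808 years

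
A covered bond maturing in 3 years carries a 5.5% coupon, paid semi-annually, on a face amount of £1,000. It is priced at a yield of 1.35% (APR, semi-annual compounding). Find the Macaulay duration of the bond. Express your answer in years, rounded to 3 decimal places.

2.819 years

Periodic yield y = 0.00675. Discount each cash flow and weight by its period:
  t   CF        PV=CF/(1+0.00675)^t    t·PV
  1        27.50        27.3156        27.3156
  2        27.50        27.1325        54.2650
  3        27.50        26.9506        80.8517
  4        27.50        26.7699       107.0795
  5        27.50        26.5904       132.9519
  6     1,027.50       986.8519     5,921.1117
  Σ                  1,121.6108     6,323.5752
Price P = Σ PV = 1,121.6108.
Macaulay duration = Σ(t·PV) / P = 6,323.5752 / 1,121.6108 = 5.63794 half-year periods.
In years: 5.63794 / 2 = 2.81897 years.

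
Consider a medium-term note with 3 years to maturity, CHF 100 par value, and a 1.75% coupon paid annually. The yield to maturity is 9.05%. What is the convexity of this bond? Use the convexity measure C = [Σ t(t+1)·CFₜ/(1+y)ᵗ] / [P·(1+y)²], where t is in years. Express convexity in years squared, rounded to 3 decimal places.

9.834

With y = 0.0905:
  t   CF        PV=CF/(1+0.0905)^t    t·PV        t(t+1)·PV
  1         1.75         1.6048         1.6048           3.2095
  2         1.75         1.4716         2.9432           8.8295
  3       101.75        78.4616       235.3849         941.5397
  Σ                     81.5380       239.9329         953.5788
P = 81.5380.
Convexity = Σ t(t+1)·PV / [P·(1+y)²] = 953.5788 / (81.5380 × 1.189190) = 9.83434.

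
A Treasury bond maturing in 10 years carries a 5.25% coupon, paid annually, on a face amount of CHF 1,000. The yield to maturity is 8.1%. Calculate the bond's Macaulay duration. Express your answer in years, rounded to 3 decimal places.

7.775 years

Periodic yield y = 0.081. Discount each cash flow and weight by its year:
  t   CF        PV=CF/(1+0.081)^t    t·PV
  1        52.50        48.5661        48.5661
  2        52.50        44.9271        89.8541
  3        52.50        41.5606       124.6819
  4        52.50        38.4465       153.7859
  5        52.50        35.5657       177.8283
  6        52.50        32.9007       197.4042
  7        52.50        30.4354       213.0480
  8        52.50        28.1549       225.2391
  9        52.50        26.0452       234.4070
  10    1,052.50       483.0201     4,830.2006
  Σ                    809.6223     6,295.0152
Price P = Σ PV = 809.6223.
Macaulay duration = Σ(t·PV) / P = 6,295.0152 / 809.6223 = 7.77525 years.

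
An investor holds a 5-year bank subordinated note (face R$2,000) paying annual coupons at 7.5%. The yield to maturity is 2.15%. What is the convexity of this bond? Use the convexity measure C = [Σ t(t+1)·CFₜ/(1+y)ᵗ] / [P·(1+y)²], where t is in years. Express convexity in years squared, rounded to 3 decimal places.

24.356

With y = 0.0215:
  t   CF        PV=CF/(1+0.0215)^t    t·PV        t(t+1)·PV
  1       150.00       146.8429       146.8429         293.6858
  2       150.00       143.7522       287.5044         862.5132
  3       150.00       140.7266       422.1798       1,688.7190
  4       150.00       137.7646       551.0586       2,755.2929
  5     2,150.00     1,933.0657     9,665.3283      57,991.9697
  Σ                  2,502.1520    11,072.9139      63,592.1806
P = 2,502.1520.
Convexity = Σ t(t+1)·PV / [P·(1+y)²] = 63,592.1806 / (2,502.1520 × 1.043462) = 24.35641.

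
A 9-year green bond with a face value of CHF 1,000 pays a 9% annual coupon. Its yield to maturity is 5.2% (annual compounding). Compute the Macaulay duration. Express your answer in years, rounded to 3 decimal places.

Periodic yield y = 0.052. Discount each cash flow and weight by its year:
  t   CF        PV=CF/(1+0.052)^t    t·PV
  1        90.00        85.5513        85.5513
  2        90.00        81.3226       162.6451
  3        90.00        77.3028       231.9084
  4        90.00        73.4818       293.9270
  5        90.00        69.8496       349.2479
  6        90.00        66.3969       398.3816
  7        90.00        63.1150       441.8047
  8        90.00        59.9952       479.9617
  9     1,090.00       690.6927     6,216.2339
  Σ                  1,267.7078     8,659.6618
Price P = Σ PV = 1,267.7078.
Macaulay duration = Σ(t·PV) / P = 8,659.6618 / 1,267.7078 = 6.83096 years.

6.831 years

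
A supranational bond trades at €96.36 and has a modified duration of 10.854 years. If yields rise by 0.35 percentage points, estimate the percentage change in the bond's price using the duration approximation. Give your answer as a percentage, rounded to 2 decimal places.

-3.80%

Duration approximation: ΔP/P ≈ -D_mod · Δy = -10.854 × (+0.0035) = -0.037989.
As a percentage: -3.7989%.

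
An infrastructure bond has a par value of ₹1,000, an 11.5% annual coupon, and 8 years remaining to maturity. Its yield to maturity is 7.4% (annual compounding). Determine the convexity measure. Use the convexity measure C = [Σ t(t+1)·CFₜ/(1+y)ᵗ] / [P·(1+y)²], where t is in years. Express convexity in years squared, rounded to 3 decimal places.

With y = 0.074:
  t   CF        PV=CF/(1+0.074)^t    t·PV        t(t+1)·PV
  1       115.00       107.0764       107.0764         214.1527
  2       115.00        99.6986       199.3973         598.1919
  3       115.00        92.8293       278.4878       1,113.9514
  4       115.00        86.4332       345.7329       1,728.6645
  5       115.00        80.4779       402.3893       2,414.3359
  6       115.00        74.9328       449.5970       3,147.1790
  7       115.00        69.7699       488.3890       3,907.1123
  8     1,115.00       629.8551     5,038.8404      45,349.5637
  Σ                  1,241.0731     7,309.9102      58,473.1514
P = 1,241.0731.
Convexity = Σ t(t+1)·PV / [P·(1+y)²] = 58,473.1514 / (1,241.0731 × 1.153476) = 40.84610.

40.846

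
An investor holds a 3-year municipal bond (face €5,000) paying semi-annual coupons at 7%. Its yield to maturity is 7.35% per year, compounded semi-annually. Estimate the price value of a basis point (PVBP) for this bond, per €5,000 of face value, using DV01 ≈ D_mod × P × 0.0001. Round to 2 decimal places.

€1.32

Periodic yield y = 0.03675.
  t   CF        PV=CF/(1+0.03675)^t    t·PV
  1       175.00       168.7967       168.7967
  2       175.00       162.8133       325.6267
  3       175.00       157.0420       471.1261
  4       175.00       151.4753       605.9013
  5       175.00       146.1059       730.5296
  6     5,175.00     4,167.4087    25,004.4520
  Σ                  4,953.6420    27,306.4323
P = 4,953.6420; D_Mac = 5.51240 half-year periods = 2.75620 yrs; D_mod = 2.65850 yrs.
DV01 ≈ 2.65850 × 4,953.6420 × 0.0001 = 1.316925.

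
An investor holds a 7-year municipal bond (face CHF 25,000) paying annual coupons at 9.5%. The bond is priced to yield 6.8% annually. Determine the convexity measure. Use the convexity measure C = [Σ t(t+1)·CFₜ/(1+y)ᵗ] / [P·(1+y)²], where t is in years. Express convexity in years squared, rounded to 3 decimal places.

With y = 0.068:
  t   CF        PV=CF/(1+0.068)^t    t·PV        t(t+1)·PV
  1     2,375.00     2,223.7828     2,223.7828       4,447.5655
  2     2,375.00     2,082.1936     4,164.3872      12,493.1616
  3     2,375.00     1,949.6195     5,848.8584      23,395.4338
  4     2,375.00     1,825.4864     7,301.9456      36,509.7281
  5     2,375.00     1,709.2569     8,546.2847      51,277.7080
  6     2,375.00     1,600.4278     9,602.5670      67,217.9693
  7    27,375.00    17,272.5063   120,907.5439     967,260.3511
  Σ                 28,663.2733   158,595.3697   1,162,601.9175
P = 28,663.2733.
Convexity = Σ t(t+1)·PV / [P·(1+y)²] = 1,162,601.9175 / (28,663.2733 × 1.140624) = 35.56008.

35.560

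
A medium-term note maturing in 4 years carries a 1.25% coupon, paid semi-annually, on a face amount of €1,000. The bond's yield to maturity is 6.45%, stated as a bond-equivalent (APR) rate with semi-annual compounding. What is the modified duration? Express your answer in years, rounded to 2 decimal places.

3.78 years

Periodic yield y = 0.03225. First find Macaulay duration:
  t   CF        PV=CF/(1+0.03225)^t    t·PV
  1         6.25         6.0547         6.0547
  2         6.25         5.8656        11.7311
  3         6.25         5.6823        17.0469
  4         6.25         5.5048        22.0191
  5         6.25         5.3328        26.6640
  6         6.25         5.1662        30.9972
  7         6.25         5.0048        35.0335
  8     1,006.25       780.5968     6,244.7743
  Σ                    819.2080     6,394.3210
P = 819.2080; Macaulay duration = 6,394.3210 / 819.2080 = 7.80549 half-year periods = 3.90275 years.
Modified duration = D_Mac / (1 + y) = 3.90275 / 1.03225 = 3.78081 years.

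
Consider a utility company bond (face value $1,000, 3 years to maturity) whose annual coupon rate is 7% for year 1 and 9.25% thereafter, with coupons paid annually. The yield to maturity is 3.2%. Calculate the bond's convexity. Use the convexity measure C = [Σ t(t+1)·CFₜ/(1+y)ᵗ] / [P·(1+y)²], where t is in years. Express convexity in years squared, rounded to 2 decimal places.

With y = 0.032:
  t   CF        PV=CF/(1+0.032)^t    t·PV        t(t+1)·PV
  1        70.00        67.8295        67.8295         135.6589
  2        92.50        86.8525       173.7050         521.1150
  3     1,092.50       993.9908     2,981.9723      11,927.8893
  Σ                  1,148.6727     3,223.5068      12,584.6632
P = 1,148.6727.
Convexity = Σ t(t+1)·PV / [P·(1+y)²] = 12,584.6632 / (1,148.6727 × 1.065024) = 10.28693.

10.29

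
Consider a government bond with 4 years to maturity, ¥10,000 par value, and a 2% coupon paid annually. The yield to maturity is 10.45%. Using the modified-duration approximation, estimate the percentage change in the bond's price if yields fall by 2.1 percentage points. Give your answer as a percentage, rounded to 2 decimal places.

Periodic yield y = 0.1045. Modified duration first:
  t   CF        PV=CF/(1+0.1045)^t    t·PV
  1       200.00       181.0774       181.0774
  2       200.00       163.9451       327.8903
  3       200.00       148.4338       445.3014
  4    10,200.00     6,853.8925    27,415.5702
  Σ                  7,347.3489    28,369.8393
P = 7,347.3489; D_Mac = 3.86123 yrs; D_mod = 3.86123/(1+0.1045) = 3.49591 yrs.
ΔP/P ≈ -D_mod · Δy = -3.49591 × (-0.021) = +0.073414 = +7.3414%.

+7.34%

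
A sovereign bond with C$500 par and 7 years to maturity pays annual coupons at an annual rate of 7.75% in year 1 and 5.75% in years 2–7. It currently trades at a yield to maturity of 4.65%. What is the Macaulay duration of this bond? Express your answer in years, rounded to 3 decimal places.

5.905 years

Periodic yield y = 0.0465. Discount each cash flow and weight by its year:
  t   CF        PV=CF/(1+0.0465)^t    t·PV
  1        38.75        37.0282        37.0282
  2        28.75        26.2518        52.5036
  3        28.75        25.0853        75.2560
  4        28.75        23.9707        95.8828
  5        28.75        22.9056       114.5280
  6        28.75        21.8878       131.3269
  7       528.75       384.6589     2,692.6121
  Σ                    541.7884     3,199.1377
Price P = Σ PV = 541.7884.
Macaulay duration = Σ(t·PV) / P = 3,199.1377 / 541.7884 = 5.90477 years.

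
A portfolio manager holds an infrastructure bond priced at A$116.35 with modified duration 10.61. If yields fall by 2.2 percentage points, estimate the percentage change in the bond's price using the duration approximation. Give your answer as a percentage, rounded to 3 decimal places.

+23.342%

Duration approximation: ΔP/P ≈ -D_mod · Δy = -10.61 × (-0.022) = +0.233420.
As a percentage: +23.3420%.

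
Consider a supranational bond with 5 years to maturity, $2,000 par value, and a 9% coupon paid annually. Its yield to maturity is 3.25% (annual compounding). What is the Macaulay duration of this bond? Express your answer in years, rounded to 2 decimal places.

4.33 years

Periodic yield y = 0.0325. Discount each cash flow and weight by its year:
  t   CF        PV=CF/(1+0.0325)^t    t·PV
  1       180.00       174.3341       174.3341
  2       180.00       168.8466       337.6933
  3       180.00       163.5318       490.5955
  4       180.00       158.3843       633.5374
  5     2,180.00     1,857.8309     9,289.1547
  Σ                  2,522.9279    10,925.3150
Price P = Σ PV = 2,522.9279.
Macaulay duration = Σ(t·PV) / P = 10,925.3150 / 2,522.9279 = 4.33041 years.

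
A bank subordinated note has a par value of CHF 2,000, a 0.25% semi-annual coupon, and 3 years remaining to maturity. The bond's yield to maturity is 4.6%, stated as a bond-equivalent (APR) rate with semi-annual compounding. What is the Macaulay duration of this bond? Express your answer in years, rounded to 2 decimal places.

Periodic yield y = 0.023. Discount each cash flow and weight by its period:
  t   CF        PV=CF/(1+0.023)^t    t·PV
  1         2.50         2.4438         2.4438
  2         2.50         2.3888         4.7777
  3         2.50         2.3351         7.0054
  4         2.50         2.2826         9.1306
  5         2.50         2.2313        11.1566
  6     2,002.50     1,747.1039    10,482.6231
  Σ                  1,758.7856    10,517.1372
Price P = Σ PV = 1,758.7856.
Macaulay duration = Σ(t·PV) / P = 10,517.1372 / 1,758.7856 = 5.97977 half-year periods.
In years: 5.97977 / 2 = 2.98989 years.

2.99 years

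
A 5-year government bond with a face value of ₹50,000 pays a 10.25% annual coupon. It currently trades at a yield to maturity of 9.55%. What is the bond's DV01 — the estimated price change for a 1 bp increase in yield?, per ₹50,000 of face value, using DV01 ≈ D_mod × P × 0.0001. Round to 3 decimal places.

₹19.519

Periodic yield y = 0.0955.
  t   CF        PV=CF/(1+0.0955)^t    t·PV
  1     5,125.00     4,678.2291     4,678.2291
  2     5,125.00     4,270.4054     8,540.8108
  3     5,125.00     3,898.1336    11,694.4009
  4     5,125.00     3,558.3146    14,233.2584
  5    55,125.00    34,937.0871   174,685.4357
  Σ                 51,342.1699   213,832.1349
P = 51,342.1699; D_Mac = 4.16484 yrs; D_mod = 3.80177 yrs.
DV01 ≈ 3.80177 × 51,342.1699 × 0.0001 = 19.519136.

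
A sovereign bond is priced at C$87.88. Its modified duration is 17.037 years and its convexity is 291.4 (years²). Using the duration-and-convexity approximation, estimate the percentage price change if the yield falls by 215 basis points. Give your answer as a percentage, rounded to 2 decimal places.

Duration effect: -D_mod·Δy = -17.037 × (-0.0215) = +0.3662955
Convexity effect: ½·C·(Δy)² = 0.5 × 291.4 × (-0.0215)² = +0.067349825
ΔP/P ≈ +0.3662955 + 0.067349825 = +0.433645325
= +43.3645325%.

+43.36%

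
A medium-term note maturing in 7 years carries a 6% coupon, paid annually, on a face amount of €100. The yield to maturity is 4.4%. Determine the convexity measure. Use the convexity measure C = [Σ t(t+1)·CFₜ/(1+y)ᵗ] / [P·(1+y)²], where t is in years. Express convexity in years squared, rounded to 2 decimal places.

41.40

With y = 0.044:
  t   CF        PV=CF/(1+0.044)^t    t·PV        t(t+1)·PV
  1         6.00         5.7471         5.7471          11.4943
  2         6.00         5.5049        11.0098          33.0295
  3         6.00         5.2729        15.8187          63.2748
  4         6.00         5.0507        20.2027         101.0135
  5         6.00         4.8378        24.1890         145.1343
  6         6.00         4.6339        27.8035         194.6245
  7       106.00        78.4156       548.9091       4,391.2726
  Σ                    109.4629       653.6800       4,939.8434
P = 109.4629.
Convexity = Σ t(t+1)·PV / [P·(1+y)²] = 4,939.8434 / (109.4629 × 1.089936) = 41.40427.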